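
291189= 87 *3347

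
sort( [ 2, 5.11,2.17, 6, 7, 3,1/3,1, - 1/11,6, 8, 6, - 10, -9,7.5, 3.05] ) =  [ - 10, - 9, - 1/11,1/3,  1, 2,2.17,3,3.05,5.11, 6, 6, 6 , 7,7.5 , 8]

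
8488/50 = 4244/25 = 169.76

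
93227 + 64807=158034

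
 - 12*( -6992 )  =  83904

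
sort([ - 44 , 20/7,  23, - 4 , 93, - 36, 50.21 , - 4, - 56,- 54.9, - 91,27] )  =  [- 91, - 56,  -  54.9 , - 44, - 36,-4, - 4,20/7,23,27,50.21,93 ] 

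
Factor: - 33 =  - 3^1*11^1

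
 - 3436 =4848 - 8284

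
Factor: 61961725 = 5^2*7^2 * 50581^1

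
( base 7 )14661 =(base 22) 8AI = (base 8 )10016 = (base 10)4110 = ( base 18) CC6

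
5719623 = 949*6027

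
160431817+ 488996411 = 649428228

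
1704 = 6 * 284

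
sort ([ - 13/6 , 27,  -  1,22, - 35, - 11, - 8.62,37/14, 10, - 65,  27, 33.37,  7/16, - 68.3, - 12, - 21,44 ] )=[ - 68.3, - 65, - 35,  -  21, - 12, - 11 , - 8.62,-13/6,-1,  7/16,  37/14,  10,22,  27, 27,33.37,44]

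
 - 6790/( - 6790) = 1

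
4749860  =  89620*53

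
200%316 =200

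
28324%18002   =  10322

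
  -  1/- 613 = 1/613 =0.00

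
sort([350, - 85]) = [ - 85, 350 ] 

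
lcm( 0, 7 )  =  0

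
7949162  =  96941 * 82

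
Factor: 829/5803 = 7^ ( - 1)=1/7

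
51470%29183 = 22287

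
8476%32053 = 8476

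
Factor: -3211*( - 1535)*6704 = 2^4*5^1*13^2*19^1 * 307^1 * 419^1 = 33043245040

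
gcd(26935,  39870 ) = 5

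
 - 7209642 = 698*( - 10329 )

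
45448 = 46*988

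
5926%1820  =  466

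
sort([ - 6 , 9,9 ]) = [ - 6,9,9 ] 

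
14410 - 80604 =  - 66194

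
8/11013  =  8/11013 = 0.00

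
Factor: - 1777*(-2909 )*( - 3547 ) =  - 1777^1*2909^1 *3547^1 =- 18335482271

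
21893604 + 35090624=56984228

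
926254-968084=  - 41830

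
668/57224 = 167/14306=0.01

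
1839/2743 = 1839/2743 = 0.67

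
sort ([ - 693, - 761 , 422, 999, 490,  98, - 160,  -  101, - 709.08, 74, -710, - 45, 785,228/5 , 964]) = [ - 761, - 710, - 709.08, - 693, - 160, - 101, - 45, 228/5, 74, 98, 422, 490,785 , 964,999]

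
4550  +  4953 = 9503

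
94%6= 4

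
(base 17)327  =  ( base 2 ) 1110001100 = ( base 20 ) 258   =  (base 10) 908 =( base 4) 32030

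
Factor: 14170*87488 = 2^7*5^1*13^1*109^1 *1367^1 = 1239704960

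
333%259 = 74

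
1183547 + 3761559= 4945106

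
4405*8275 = 36451375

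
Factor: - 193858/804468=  - 227/942 = -  2^( - 1)*3^(  -  1) * 157^ (  -  1)* 227^1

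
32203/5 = 32203/5 = 6440.60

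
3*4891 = 14673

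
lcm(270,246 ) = 11070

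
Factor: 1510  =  2^1*5^1 * 151^1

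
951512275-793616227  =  157896048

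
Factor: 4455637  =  4455637^1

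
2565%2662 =2565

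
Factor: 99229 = 13^1*17^1*449^1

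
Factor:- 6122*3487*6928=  - 2^5*11^1*317^1*433^1 *3061^1= -147894884192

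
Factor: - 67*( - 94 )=2^1*47^1*67^1=6298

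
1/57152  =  1/57152 = 0.00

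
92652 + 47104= 139756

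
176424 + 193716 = 370140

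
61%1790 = 61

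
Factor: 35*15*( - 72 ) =-2^3*3^3*5^2*7^1 = - 37800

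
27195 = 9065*3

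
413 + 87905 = 88318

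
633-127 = 506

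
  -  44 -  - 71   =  27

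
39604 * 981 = 38851524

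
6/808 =3/404 = 0.01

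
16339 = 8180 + 8159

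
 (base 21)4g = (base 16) 64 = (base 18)5A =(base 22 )4C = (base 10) 100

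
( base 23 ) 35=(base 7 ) 134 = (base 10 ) 74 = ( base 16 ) 4A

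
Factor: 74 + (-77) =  -3^1 = -3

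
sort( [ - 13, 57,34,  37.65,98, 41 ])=[ - 13, 34,37.65,41,57,98]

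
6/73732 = 3/36866 = 0.00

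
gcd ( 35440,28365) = 5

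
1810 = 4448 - 2638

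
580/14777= 580/14777= 0.04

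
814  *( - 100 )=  - 81400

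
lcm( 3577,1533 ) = 10731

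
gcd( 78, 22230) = 78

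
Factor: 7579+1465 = 2^2*7^1*17^1*19^1=9044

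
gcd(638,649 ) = 11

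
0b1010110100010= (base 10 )5538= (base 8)12642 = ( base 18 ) h1c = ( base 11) 4185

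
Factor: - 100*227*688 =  - 15617600 = -2^6*5^2 *43^1*227^1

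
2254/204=1127/102 = 11.05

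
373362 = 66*5657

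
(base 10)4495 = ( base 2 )1000110001111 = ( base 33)447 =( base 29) 5A0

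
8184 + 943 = 9127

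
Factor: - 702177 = -3^1*7^1 * 29^1*1153^1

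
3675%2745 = 930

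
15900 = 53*300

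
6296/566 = 3148/283 = 11.12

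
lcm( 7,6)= 42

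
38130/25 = 1525 + 1/5  =  1525.20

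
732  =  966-234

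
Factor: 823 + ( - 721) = 102  =  2^1*3^1*17^1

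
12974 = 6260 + 6714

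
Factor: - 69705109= -2713^1*25693^1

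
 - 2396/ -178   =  13+41/89 = 13.46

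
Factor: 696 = 2^3*3^1* 29^1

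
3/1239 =1/413 = 0.00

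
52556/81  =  648 + 68/81 = 648.84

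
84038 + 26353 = 110391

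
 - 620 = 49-669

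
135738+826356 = 962094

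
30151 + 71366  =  101517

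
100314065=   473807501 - 373493436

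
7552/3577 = 2 + 398/3577   =  2.11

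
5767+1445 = 7212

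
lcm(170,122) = 10370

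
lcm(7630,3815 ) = 7630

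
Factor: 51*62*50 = 158100= 2^2 * 3^1*5^2*17^1*31^1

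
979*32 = 31328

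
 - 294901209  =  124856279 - 419757488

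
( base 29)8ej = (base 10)7153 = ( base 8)15761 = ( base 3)100210221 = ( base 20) HHD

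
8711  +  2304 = 11015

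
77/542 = 77/542= 0.14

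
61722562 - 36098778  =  25623784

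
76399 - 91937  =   - 15538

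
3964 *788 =3123632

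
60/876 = 5/73=0.07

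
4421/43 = 102+35/43=102.81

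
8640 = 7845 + 795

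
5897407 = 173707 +5723700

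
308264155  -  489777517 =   -  181513362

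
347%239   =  108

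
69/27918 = 23/9306 = 0.00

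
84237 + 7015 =91252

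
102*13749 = 1402398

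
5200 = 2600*2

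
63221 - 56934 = 6287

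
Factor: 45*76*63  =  215460 = 2^2*3^4*5^1*7^1*19^1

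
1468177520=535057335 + 933120185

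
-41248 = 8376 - 49624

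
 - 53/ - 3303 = 53/3303 = 0.02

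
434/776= 217/388 = 0.56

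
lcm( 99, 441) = 4851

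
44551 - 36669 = 7882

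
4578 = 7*654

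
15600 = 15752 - 152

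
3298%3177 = 121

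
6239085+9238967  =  15478052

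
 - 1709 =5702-7411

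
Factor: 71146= 2^1*35573^1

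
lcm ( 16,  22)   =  176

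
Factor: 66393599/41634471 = 3^( - 1)* 31^1*59^( -1 )*71^( - 1)* 379^1*3313^( - 1 ) * 5651^1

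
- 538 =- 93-445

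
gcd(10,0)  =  10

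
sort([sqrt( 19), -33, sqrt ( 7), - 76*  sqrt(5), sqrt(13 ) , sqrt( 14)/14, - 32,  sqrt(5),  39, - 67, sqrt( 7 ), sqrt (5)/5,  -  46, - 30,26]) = [ - 76*sqrt (5),  -  67, - 46, - 33,-32 , - 30 , sqrt ( 14 ) /14, sqrt(5)/5,  sqrt(5),sqrt(7), sqrt(7),sqrt(13),  sqrt(19), 26, 39] 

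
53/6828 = 53/6828 = 0.01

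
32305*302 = 9756110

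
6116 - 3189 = 2927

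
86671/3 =86671/3 = 28890.33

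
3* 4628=13884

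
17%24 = 17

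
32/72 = 4/9 = 0.44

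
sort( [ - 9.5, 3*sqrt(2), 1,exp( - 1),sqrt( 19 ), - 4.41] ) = [ - 9.5, - 4.41 , exp( - 1), 1,3*sqrt(2),sqrt( 19) ] 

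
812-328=484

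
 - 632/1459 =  - 1 + 827/1459 = - 0.43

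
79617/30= 26539/10 = 2653.90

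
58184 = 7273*8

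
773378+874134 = 1647512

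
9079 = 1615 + 7464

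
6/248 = 3/124  =  0.02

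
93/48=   31/16=1.94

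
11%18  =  11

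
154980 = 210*738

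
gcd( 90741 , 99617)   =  7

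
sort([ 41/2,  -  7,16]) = [ - 7,16, 41/2]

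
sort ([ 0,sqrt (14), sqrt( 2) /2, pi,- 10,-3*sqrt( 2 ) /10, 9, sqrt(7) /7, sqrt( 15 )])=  [-10, - 3* sqrt (2)/10, 0, sqrt( 7 )/7,sqrt( 2)/2, pi, sqrt(14 ),sqrt ( 15),  9]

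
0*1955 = 0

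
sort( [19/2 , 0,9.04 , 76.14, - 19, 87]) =[-19, 0,9.04, 19/2 , 76.14, 87]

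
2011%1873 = 138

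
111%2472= 111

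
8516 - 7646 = 870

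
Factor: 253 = 11^1*23^1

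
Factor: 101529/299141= 3^2*29^1* 769^ ( - 1 )=261/769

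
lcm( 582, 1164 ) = 1164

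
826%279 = 268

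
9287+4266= 13553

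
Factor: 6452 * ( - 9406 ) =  - 2^3* 1613^1*4703^1 = - 60687512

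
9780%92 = 28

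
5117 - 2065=3052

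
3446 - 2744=702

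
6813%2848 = 1117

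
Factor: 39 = 3^1*13^1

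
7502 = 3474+4028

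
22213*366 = 8129958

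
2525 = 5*505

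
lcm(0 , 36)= 0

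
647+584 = 1231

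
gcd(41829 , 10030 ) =1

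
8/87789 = 8/87789 = 0.00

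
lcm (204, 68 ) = 204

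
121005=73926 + 47079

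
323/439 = 323/439 = 0.74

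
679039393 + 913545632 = 1592585025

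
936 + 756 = 1692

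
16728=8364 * 2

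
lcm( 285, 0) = 0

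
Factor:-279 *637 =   -  3^2*7^2*13^1*31^1 = -177723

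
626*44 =27544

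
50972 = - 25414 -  - 76386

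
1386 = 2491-1105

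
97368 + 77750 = 175118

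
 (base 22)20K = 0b1111011100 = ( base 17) 372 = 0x3dc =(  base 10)988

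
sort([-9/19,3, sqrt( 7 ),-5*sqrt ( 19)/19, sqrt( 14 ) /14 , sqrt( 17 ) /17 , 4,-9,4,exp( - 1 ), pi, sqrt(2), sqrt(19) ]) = [ - 9, - 5*sqrt(19)/19, - 9/19,sqrt( 17) /17,sqrt(14 )/14,exp( - 1),sqrt (2 ),sqrt(7 ) , 3,pi,4,4,sqrt(19 )] 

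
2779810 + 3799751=6579561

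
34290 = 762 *45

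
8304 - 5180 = 3124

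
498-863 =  - 365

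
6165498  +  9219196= 15384694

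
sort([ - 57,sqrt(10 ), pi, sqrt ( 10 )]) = [ - 57, pi, sqrt( 10),sqrt(10 )]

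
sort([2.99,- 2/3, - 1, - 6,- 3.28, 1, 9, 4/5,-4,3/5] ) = [-6 , - 4, - 3.28, - 1,-2/3,  3/5, 4/5,1,2.99 , 9]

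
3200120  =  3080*1039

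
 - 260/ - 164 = 1+24/41= 1.59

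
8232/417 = 19 + 103/139=19.74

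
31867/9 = 3540+7/9 = 3540.78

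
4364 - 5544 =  - 1180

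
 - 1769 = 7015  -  8784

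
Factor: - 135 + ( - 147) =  - 2^1 * 3^1*47^1 = - 282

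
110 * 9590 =1054900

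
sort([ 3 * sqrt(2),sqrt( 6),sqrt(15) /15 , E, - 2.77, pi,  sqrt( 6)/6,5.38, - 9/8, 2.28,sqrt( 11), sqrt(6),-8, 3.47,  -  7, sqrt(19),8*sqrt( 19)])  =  [ - 8 ,  -  7, - 2.77, - 9/8,sqrt( 15)/15, sqrt(6)/6, 2.28, sqrt(6), sqrt(6 ),E, pi, sqrt(11 ) , 3.47, 3*sqrt ( 2), sqrt(19),  5.38,8*sqrt( 19) ] 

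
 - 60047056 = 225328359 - 285375415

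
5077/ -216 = -24 +107/216 = - 23.50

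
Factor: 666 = 2^1 * 3^2*37^1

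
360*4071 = 1465560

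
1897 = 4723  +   - 2826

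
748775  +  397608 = 1146383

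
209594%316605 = 209594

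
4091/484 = 8+219/484  =  8.45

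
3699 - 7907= - 4208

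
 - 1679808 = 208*( - 8076)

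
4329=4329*1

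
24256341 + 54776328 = 79032669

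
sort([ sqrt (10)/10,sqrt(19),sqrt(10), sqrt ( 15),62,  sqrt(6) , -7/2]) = [ - 7/2,sqrt (10)/10, sqrt( 6), sqrt(10) , sqrt( 15), sqrt(19),62] 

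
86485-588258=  - 501773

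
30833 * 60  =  1849980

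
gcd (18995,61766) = 1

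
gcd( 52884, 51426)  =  18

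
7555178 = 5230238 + 2324940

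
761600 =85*8960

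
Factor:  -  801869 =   -  59^1*13591^1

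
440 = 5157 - 4717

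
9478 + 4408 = 13886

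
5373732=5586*962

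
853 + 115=968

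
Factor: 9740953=37^1 * 263269^1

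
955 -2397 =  - 1442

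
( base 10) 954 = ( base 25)1d4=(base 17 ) 352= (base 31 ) uo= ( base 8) 1672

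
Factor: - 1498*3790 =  - 5677420= - 2^2*5^1*7^1* 107^1 *379^1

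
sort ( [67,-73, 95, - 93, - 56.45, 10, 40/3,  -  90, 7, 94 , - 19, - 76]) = [ - 93, - 90, - 76, - 73, - 56.45, - 19, 7, 10, 40/3, 67 , 94,  95 ] 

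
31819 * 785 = 24977915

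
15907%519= 337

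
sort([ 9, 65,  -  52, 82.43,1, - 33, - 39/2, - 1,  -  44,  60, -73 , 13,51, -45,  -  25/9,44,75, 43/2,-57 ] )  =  [  -  73, -57, - 52 , - 45,-44, - 33, - 39/2, -25/9, - 1,  1,9, 13,43/2,44, 51, 60,65,75,82.43]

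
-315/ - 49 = 45/7 = 6.43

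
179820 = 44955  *4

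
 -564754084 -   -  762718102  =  197964018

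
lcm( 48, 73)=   3504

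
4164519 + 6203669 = 10368188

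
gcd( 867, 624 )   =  3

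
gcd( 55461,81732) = 2919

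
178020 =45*3956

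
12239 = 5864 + 6375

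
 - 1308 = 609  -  1917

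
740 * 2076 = 1536240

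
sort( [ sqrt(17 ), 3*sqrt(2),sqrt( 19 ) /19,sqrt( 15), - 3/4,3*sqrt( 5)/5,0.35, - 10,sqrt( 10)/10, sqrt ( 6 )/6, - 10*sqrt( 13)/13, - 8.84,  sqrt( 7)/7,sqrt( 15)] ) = [- 10, - 8.84, - 10*sqrt( 13) /13, - 3/4,sqrt( 19)/19, sqrt (10)/10,0.35,sqrt( 7) /7,sqrt( 6 )/6,3*sqrt(5)/5, sqrt(15),sqrt ( 15 ), sqrt( 17 ),3*sqrt(2) ]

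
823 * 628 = 516844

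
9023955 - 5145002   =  3878953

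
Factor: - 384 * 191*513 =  - 37625472= - 2^7*3^4*19^1 *191^1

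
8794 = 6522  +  2272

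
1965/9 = 655/3  =  218.33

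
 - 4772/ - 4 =1193/1 = 1193.00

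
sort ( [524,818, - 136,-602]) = [ - 602,- 136,524,818 ] 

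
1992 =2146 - 154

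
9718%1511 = 652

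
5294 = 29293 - 23999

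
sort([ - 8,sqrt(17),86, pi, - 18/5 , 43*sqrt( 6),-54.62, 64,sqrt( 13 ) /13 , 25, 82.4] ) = [ - 54.62,-8, - 18/5,  sqrt(13)/13 , pi, sqrt ( 17) , 25,64,82.4, 86, 43*sqrt ( 6 )] 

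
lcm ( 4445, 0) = 0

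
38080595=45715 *833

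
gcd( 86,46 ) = 2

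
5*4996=24980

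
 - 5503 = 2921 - 8424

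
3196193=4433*721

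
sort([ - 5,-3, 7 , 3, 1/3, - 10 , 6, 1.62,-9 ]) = [ - 10, - 9 ,-5, - 3, 1/3, 1.62,3 , 6, 7]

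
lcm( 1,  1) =1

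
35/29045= 7/5809 = 0.00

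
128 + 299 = 427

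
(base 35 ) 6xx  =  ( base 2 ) 10000101011010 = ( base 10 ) 8538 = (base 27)bj6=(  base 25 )DGD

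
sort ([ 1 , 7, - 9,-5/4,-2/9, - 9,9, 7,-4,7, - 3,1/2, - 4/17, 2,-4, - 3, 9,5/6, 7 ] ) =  [-9, - 9,  -  4, - 4, - 3,- 3, - 5/4 ,  -  4/17, - 2/9, 1/2,5/6,1,2,7,7, 7 , 7,9,9 ] 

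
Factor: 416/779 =2^5*13^1*19^( - 1 )*41^(-1)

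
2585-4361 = -1776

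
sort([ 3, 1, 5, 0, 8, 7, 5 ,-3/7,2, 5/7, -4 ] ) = [ - 4, - 3/7, 0,5/7, 1,2, 3,5 , 5,7, 8]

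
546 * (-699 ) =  - 381654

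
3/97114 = 3/97114 = 0.00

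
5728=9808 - 4080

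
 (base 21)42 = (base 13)68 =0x56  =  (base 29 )2S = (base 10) 86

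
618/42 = 103/7 = 14.71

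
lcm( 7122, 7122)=7122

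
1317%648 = 21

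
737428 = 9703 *76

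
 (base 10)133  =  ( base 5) 1013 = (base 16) 85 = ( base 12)B1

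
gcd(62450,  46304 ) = 2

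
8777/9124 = 8777/9124  =  0.96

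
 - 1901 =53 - 1954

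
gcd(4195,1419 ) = 1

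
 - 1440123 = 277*( - 5199 )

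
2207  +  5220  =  7427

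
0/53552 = 0 = 0.00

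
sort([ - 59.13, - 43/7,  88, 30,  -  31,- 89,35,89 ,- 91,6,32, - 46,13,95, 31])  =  [-91, - 89,-59.13,-46, - 31, - 43/7, 6,13 , 30,  31,32,  35,88,89, 95]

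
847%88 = 55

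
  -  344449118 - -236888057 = -107561061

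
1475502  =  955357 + 520145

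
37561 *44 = 1652684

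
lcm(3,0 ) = 0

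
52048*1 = 52048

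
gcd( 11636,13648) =4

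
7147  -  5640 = 1507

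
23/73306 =23/73306 =0.00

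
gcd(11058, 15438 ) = 6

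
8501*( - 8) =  - 68008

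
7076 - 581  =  6495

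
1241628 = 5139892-3898264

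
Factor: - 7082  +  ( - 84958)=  - 2^3*3^1 * 5^1*13^1*59^1 = -92040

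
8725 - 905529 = -896804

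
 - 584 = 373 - 957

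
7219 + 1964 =9183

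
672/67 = 10 + 2/67=10.03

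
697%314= 69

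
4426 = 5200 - 774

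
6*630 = 3780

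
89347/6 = 14891 + 1/6 = 14891.17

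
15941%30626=15941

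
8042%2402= 836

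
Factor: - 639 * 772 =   -  2^2*3^2*71^1*193^1 = - 493308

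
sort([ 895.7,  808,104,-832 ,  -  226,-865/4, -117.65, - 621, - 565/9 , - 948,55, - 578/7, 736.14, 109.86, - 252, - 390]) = [ -948,-832, - 621,- 390, - 252,  -  226, - 865/4,-117.65, - 578/7,  -  565/9,55 , 104, 109.86, 736.14, 808,895.7 ]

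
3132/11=284 + 8/11= 284.73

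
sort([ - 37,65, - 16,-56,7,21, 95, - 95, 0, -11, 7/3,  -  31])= [ - 95, -56,-37, -31, - 16, - 11,0, 7/3, 7,  21, 65,95]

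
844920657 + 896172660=1741093317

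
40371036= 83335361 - 42964325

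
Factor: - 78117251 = - 199^1 * 392549^1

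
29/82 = 29/82 = 0.35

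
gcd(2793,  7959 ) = 21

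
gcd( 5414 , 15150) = 2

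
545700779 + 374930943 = 920631722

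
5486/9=5486/9 = 609.56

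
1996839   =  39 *51201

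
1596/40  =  399/10= 39.90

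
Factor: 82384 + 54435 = 19^2*379^1= 136819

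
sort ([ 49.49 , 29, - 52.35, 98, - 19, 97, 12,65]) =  [ - 52.35, - 19, 12,29, 49.49, 65  ,  97,  98] 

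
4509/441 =501/49 = 10.22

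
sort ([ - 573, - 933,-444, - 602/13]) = [ - 933,  -  573,  -  444,- 602/13]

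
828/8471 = 828/8471   =  0.10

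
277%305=277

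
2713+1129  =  3842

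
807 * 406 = 327642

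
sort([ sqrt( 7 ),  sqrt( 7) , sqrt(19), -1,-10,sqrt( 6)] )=[ - 10, - 1,sqrt( 6),sqrt( 7),sqrt( 7),sqrt( 19 ) ] 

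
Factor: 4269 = 3^1  *  1423^1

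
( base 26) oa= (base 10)634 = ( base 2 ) 1001111010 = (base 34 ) im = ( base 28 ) MI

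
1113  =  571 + 542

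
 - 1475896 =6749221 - 8225117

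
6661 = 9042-2381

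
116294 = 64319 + 51975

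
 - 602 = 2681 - 3283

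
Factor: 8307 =3^2*13^1*71^1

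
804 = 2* 402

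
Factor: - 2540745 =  - 3^2*5^1*131^1 * 431^1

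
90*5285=475650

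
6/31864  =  3/15932 = 0.00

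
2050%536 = 442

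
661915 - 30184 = 631731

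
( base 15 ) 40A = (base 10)910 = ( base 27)16j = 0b1110001110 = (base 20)25A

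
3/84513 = 1/28171 = 0.00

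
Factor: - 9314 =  - 2^1 * 4657^1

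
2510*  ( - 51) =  - 128010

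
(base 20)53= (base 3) 10211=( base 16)67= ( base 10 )103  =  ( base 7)205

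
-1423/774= -1423/774 = - 1.84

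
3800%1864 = 72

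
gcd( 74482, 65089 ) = 1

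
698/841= 698/841 = 0.83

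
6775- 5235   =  1540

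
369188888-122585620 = 246603268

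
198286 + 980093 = 1178379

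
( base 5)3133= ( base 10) 418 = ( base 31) df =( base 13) 262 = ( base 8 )642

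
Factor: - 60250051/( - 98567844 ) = 2^( - 2)*3^( - 1)*2111^1* 28541^1*8213987^(  -  1 )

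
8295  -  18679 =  - 10384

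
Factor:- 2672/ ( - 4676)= 2^2*7^( - 1 ) = 4/7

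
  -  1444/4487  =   - 1+3043/4487 = - 0.32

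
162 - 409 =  - 247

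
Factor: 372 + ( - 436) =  - 64 =- 2^6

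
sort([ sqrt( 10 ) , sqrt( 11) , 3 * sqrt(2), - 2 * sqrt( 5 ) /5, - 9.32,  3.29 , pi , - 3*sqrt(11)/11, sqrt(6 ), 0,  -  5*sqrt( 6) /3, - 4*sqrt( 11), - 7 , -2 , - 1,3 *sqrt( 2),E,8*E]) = [ - 4 * sqrt ( 11), - 9.32, - 7 , - 5*sqrt(6)/3, - 2 ,-1,-3*sqrt(11 ) /11, - 2*sqrt( 5 )/5,0, sqrt (6) , E,pi, sqrt(10),3.29,sqrt(11),  3*sqrt( 2), 3 * sqrt(2),8*E ] 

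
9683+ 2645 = 12328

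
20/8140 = 1/407 = 0.00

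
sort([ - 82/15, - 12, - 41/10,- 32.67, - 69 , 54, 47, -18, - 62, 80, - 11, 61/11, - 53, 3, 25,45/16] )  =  [ - 69,  -  62,-53,-32.67, - 18,- 12,-11, - 82/15, - 41/10, 45/16, 3, 61/11,25,  47, 54,80]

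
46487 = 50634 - 4147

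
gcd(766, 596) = 2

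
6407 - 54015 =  - 47608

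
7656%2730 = 2196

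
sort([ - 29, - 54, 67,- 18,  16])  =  [ - 54,  -  29, - 18 , 16,67 ] 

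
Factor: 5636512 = 2^5 * 7^1 * 25163^1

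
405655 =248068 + 157587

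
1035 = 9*115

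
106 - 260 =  - 154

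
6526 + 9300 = 15826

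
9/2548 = 9/2548 = 0.00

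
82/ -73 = -82/73 = -1.12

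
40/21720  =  1/543= 0.00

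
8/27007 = 8/27007 = 0.00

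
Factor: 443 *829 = 443^1*829^1 = 367247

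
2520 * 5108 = 12872160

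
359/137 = 359/137 = 2.62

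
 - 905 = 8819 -9724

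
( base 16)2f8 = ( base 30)pa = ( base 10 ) 760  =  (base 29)Q6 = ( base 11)631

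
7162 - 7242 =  - 80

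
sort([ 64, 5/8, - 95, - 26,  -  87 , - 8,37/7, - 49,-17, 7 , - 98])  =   [-98 , - 95, - 87,-49, - 26, - 17, - 8 , 5/8, 37/7, 7, 64]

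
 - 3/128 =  - 3/128 = - 0.02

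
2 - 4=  - 2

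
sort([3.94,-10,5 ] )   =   [ -10, 3.94,5]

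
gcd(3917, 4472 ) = 1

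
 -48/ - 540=4/45   =  0.09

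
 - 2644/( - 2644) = 1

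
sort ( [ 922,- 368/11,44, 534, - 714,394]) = [ - 714, - 368/11,44 , 394,534,922 ]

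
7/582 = 7/582= 0.01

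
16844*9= 151596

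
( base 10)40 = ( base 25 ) 1F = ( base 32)18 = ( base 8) 50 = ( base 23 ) 1h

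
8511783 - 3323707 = 5188076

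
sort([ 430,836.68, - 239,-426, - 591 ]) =[ - 591, - 426, - 239, 430,836.68]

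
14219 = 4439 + 9780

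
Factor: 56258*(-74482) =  - 2^2*23^1*167^1*223^1*1223^1 = - 4190208356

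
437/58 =7+31/58 = 7.53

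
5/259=5/259=0.02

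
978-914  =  64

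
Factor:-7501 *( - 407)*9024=27549432768 = 2^6 * 3^1*11^1*13^1*37^1 *47^1*577^1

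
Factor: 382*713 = 2^1*23^1* 31^1 * 191^1=272366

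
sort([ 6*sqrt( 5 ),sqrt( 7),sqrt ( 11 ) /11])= [ sqrt( 11 )/11,  sqrt( 7),6*sqrt(5 ) ]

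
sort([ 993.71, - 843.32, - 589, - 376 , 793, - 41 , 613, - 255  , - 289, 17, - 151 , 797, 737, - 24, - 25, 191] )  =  [- 843.32, - 589, - 376, - 289, - 255, - 151,-41, - 25,-24, 17, 191,  613, 737,  793,797 , 993.71] 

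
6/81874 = 3/40937 = 0.00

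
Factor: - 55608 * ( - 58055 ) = 2^3*3^1*5^1*7^1*17^1*331^1*683^1 =3228322440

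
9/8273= 9/8273 = 0.00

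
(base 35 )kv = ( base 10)731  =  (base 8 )1333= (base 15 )33B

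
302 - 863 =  - 561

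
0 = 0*(  -  2572 ) 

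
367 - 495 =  - 128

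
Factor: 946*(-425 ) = -2^1*5^2*11^1*17^1*43^1 =-  402050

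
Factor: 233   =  233^1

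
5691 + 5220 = 10911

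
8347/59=8347/59 =141.47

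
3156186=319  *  9894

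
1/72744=1/72744 = 0.00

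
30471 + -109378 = -78907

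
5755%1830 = 265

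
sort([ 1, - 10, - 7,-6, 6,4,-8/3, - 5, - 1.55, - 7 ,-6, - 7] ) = [ - 10, - 7, - 7 ,  -  7,-6, - 6, - 5 , - 8/3, - 1.55,1,4,6]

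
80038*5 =400190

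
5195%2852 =2343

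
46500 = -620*( - 75 ) 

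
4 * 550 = 2200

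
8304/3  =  2768 = 2768.00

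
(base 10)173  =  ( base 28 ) 65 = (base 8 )255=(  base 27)6b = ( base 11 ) 148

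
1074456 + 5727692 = 6802148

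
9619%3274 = 3071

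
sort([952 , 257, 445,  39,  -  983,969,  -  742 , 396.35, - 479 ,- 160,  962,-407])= [-983 , - 742, - 479 ,- 407, - 160  ,  39,257, 396.35, 445, 952,  962,969]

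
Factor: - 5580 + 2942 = - 2^1*1319^1 = - 2638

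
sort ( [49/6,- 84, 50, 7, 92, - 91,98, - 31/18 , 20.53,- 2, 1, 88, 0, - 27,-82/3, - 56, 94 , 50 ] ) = [ - 91, - 84, - 56, - 82/3,-27,-2,  -  31/18, 0, 1 , 7,49/6, 20.53, 50 , 50, 88,92, 94,98 ]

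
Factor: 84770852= 2^2* 21192713^1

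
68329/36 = 68329/36 = 1898.03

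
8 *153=1224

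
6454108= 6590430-136322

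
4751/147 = 4751/147  =  32.32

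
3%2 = 1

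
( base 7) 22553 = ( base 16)168B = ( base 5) 141041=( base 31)605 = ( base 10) 5771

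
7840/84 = 93 + 1/3 = 93.33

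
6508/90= 3254/45  =  72.31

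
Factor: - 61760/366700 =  - 16/95 = -2^4*5^( - 1 )*19^( - 1)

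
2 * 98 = 196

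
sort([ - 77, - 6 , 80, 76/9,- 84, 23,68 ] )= [ - 84, - 77, - 6,76/9,23,68 , 80]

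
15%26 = 15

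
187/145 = 1 + 42/145 = 1.29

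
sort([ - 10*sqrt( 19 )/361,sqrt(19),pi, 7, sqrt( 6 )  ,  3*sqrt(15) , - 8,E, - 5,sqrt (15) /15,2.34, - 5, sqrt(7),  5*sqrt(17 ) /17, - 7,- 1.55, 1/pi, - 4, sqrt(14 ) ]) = [ - 8, - 7, - 5 , - 5, - 4, - 1.55,-10*sqrt( 19)/361,sqrt(15) /15,  1/pi,5*sqrt( 17 )/17,2.34,  sqrt(6 ),sqrt( 7) , E,pi , sqrt(14),sqrt(19 ),7,3 * sqrt ( 15 )]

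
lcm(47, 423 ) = 423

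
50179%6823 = 2418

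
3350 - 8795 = -5445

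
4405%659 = 451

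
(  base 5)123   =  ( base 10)38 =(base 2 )100110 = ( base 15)28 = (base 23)1F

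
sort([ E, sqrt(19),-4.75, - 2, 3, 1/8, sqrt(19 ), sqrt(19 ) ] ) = [ - 4.75,-2,1/8 , E, 3,sqrt ( 19), sqrt(19), sqrt(19) ]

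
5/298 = 5/298 = 0.02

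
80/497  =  80/497 = 0.16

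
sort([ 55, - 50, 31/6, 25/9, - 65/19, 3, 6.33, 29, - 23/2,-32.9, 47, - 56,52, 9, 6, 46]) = [- 56, - 50, - 32.9,-23/2, - 65/19, 25/9, 3, 31/6,6, 6.33, 9,  29,46,47, 52, 55]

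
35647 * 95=3386465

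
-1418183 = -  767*1849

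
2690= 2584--106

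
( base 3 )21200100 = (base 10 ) 5598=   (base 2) 1010111011110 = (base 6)41530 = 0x15DE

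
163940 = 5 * 32788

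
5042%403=206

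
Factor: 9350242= 2^1*11^1* 19^1*22369^1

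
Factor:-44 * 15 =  - 660=- 2^2*3^1*5^1 *11^1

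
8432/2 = 4216 = 4216.00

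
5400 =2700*2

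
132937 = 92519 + 40418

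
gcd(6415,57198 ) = 1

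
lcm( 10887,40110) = 762090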